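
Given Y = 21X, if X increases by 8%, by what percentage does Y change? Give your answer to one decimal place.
8.0%

For Y = 21X:
If X → X(1 + 0.08)
Then Y → Y · (1 + 0.08)^1
     = Y · 1.0800

Percentage change = ((1 + 0.08)^1 − 1) × 100% = 8.0%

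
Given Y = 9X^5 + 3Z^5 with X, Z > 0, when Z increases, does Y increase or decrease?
Y increases

Taking the partial derivative:
∂Y/∂Z = 15Z^4

∂Y/∂Z = 15Z^4 > 0 (assuming positive values)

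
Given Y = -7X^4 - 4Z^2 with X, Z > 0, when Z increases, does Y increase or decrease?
Y decreases

Taking the partial derivative:
∂Y/∂Z = -8Z

∂Y/∂Z = -8Z < 0 (assuming positive values)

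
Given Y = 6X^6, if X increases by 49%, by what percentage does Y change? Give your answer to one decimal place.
994.3%

For Y = 6X^6:
If X → X(1 + 0.49)
Then Y → Y · (1 + 0.49)^6
     ≈ Y · 10.9425

Percentage change = ((1 + 0.49)^6 − 1) × 100% ≈ 994.3%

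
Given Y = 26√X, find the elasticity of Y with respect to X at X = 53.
Elasticity = 1/2

Elasticity = (dY/dX) · (X/Y)

dY/dX = 13/√X
At X = 53: dY/dX = 13·√53/53, Y = 26·√53

Elasticity = (13·√53/53) · (53 / (26·√53)) = 1/2

Interpretation: for a small percentage change in X, the percentage change in Y is approximately 0.50 times as large.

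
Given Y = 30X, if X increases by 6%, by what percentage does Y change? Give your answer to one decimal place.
6.0%

For Y = 30X:
If X → X(1 + 0.06)
Then Y → Y · (1 + 0.06)^1
     = Y · 1.0600

Percentage change = ((1 + 0.06)^1 − 1) × 100% = 6.0%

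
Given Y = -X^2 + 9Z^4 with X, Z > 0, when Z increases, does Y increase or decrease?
Y increases

Taking the partial derivative:
∂Y/∂Z = 36Z^3

∂Y/∂Z = 36Z^3 > 0 (assuming positive values)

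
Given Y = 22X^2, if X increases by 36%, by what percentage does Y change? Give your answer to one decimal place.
85.0%

For Y = 22X^2:
If X → X(1 + 0.36)
Then Y → Y · (1 + 0.36)^2
     = Y · 1.8496

Percentage change = ((1 + 0.36)^2 − 1) × 100% ≈ 85.0%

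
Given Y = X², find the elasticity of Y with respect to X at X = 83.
Elasticity = 2

Elasticity = (dY/dX) · (X/Y)

dY/dX = 2·X
At X = 83: dY/dX = 166, Y = 6889

Elasticity = 166 · (83 / 6889) = 2

Interpretation: for a small percentage change in X, the percentage change in Y is approximately 2.00 times as large.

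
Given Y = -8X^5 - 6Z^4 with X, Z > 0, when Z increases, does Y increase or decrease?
Y decreases

Taking the partial derivative:
∂Y/∂Z = -24Z^3

∂Y/∂Z = -24Z^3 < 0 (assuming positive values)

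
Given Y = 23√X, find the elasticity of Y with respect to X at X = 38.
Elasticity = 1/2

Elasticity = (dY/dX) · (X/Y)

dY/dX = 23/(2·√X)
At X = 38: dY/dX = 23·√38/76, Y = 23·√38

Elasticity = (23·√38/76) · (38 / (23·√38)) = 1/2

Interpretation: for a small percentage change in X, the percentage change in Y is approximately 0.50 times as large.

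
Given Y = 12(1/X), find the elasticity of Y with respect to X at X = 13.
Elasticity = -1

Elasticity = (dY/dX) · (X/Y)

dY/dX = -12/X²
At X = 13: dY/dX = -12/169, Y = 12/13

Elasticity = (-12/169) · (13 / (12/13)) = -1

Interpretation: for a small percentage change in X, the percentage change in Y is approximately -1.00 times as large.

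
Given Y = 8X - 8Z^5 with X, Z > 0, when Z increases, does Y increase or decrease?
Y decreases

Taking the partial derivative:
∂Y/∂Z = -40Z^4

∂Y/∂Z = -40Z^4 < 0 (assuming positive values)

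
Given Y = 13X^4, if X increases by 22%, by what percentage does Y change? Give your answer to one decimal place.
121.5%

For Y = 13X^4:
If X → X(1 + 0.22)
Then Y → Y · (1 + 0.22)^4
     ≈ Y · 2.2153

Percentage change = ((1 + 0.22)^4 − 1) × 100% ≈ 121.5%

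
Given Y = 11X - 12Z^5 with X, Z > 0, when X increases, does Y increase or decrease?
Y increases

Taking the partial derivative:
∂Y/∂X = 11

∂Y/∂X = 11 > 0 (assuming positive values)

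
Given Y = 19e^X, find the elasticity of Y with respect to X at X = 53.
Elasticity = 53

Elasticity = (dY/dX) · (X/Y)

dY/dX = 19·e^X
At X = 53: dY/dX = 19·e^53, Y = 19·e^53

Elasticity = (19·e^53) · (53 / (19·e^53)) = 53

Interpretation: for a small percentage change in X, the percentage change in Y is approximately 53.00 times as large.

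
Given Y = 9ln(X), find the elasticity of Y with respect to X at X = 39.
Elasticity = 1/ln(39) ≈ 0.2730

Elasticity = (dY/dX) · (X/Y)

dY/dX = 9/X
At X = 39: dY/dX = 3/13, Y = 9·ln(39)

Elasticity = (3/13) · (39 / (9·ln(39))) = 1/ln(39) ≈ 0.2730

Interpretation: for a small percentage change in X, the percentage change in Y is approximately 0.27 times as large.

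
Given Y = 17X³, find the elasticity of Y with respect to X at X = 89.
Elasticity = 3

Elasticity = (dY/dX) · (X/Y)

dY/dX = 51·X²
At X = 89: dY/dX = 403971, Y = 11984473

Elasticity = 403971 · (89 / 11984473) = 3

Interpretation: for a small percentage change in X, the percentage change in Y is approximately 3.00 times as large.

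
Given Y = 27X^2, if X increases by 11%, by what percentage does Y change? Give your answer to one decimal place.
23.2%

For Y = 27X^2:
If X → X(1 + 0.11)
Then Y → Y · (1 + 0.11)^2
     = Y · 1.2321

Percentage change = ((1 + 0.11)^2 − 1) × 100% ≈ 23.2%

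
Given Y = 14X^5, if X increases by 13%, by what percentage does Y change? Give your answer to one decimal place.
84.2%

For Y = 14X^5:
If X → X(1 + 0.13)
Then Y → Y · (1 + 0.13)^5
     ≈ Y · 1.8424

Percentage change = ((1 + 0.13)^5 − 1) × 100% ≈ 84.2%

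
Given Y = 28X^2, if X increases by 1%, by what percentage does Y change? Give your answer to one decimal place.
2.0%

For Y = 28X^2:
If X → X(1 + 0.01)
Then Y → Y · (1 + 0.01)^2
     = Y · 1.0201

Percentage change = ((1 + 0.01)^2 − 1) × 100% ≈ 2.0%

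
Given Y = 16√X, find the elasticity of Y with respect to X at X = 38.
Elasticity = 1/2

Elasticity = (dY/dX) · (X/Y)

dY/dX = 8/√X
At X = 38: dY/dX = 4·√38/19, Y = 16·√38

Elasticity = (4·√38/19) · (38 / (16·√38)) = 1/2

Interpretation: for a small percentage change in X, the percentage change in Y is approximately 0.50 times as large.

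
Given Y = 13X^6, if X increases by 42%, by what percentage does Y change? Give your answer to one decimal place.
719.8%

For Y = 13X^6:
If X → X(1 + 0.42)
Then Y → Y · (1 + 0.42)^6
     ≈ Y · 8.1984

Percentage change = ((1 + 0.42)^6 − 1) × 100% ≈ 719.8%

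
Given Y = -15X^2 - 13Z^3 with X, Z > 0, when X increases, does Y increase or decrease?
Y decreases

Taking the partial derivative:
∂Y/∂X = -30X

∂Y/∂X = -30X < 0 (assuming positive values)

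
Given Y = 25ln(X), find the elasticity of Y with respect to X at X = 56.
Elasticity = 1/ln(56) ≈ 0.2484

Elasticity = (dY/dX) · (X/Y)

dY/dX = 25/X
At X = 56: dY/dX = 25/56, Y = 25·ln(56)

Elasticity = (25/56) · (56 / (25·ln(56))) = 1/ln(56) ≈ 0.2484

Interpretation: for a small percentage change in X, the percentage change in Y is approximately 0.25 times as large.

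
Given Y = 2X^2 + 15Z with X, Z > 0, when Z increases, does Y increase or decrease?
Y increases

Taking the partial derivative:
∂Y/∂Z = 15

∂Y/∂Z = 15 > 0 (assuming positive values)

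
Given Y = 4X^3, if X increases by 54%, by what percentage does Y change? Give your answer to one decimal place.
265.2%

For Y = 4X^3:
If X → X(1 + 0.54)
Then Y → Y · (1 + 0.54)^3
     ≈ Y · 3.6523

Percentage change = ((1 + 0.54)^3 − 1) × 100% ≈ 265.2%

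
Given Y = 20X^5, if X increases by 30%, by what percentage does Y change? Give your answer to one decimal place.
271.3%

For Y = 20X^5:
If X → X(1 + 0.3)
Then Y → Y · (1 + 0.3)^5
     ≈ Y · 3.7129

Percentage change = ((1 + 0.3)^5 − 1) × 100% ≈ 271.3%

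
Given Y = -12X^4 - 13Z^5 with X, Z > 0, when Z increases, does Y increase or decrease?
Y decreases

Taking the partial derivative:
∂Y/∂Z = -65Z^4

∂Y/∂Z = -65Z^4 < 0 (assuming positive values)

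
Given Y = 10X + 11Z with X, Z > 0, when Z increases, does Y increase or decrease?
Y increases

Taking the partial derivative:
∂Y/∂Z = 11

∂Y/∂Z = 11 > 0 (assuming positive values)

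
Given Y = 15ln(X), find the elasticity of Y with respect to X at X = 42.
Elasticity = 1/ln(42) ≈ 0.2675

Elasticity = (dY/dX) · (X/Y)

dY/dX = 15/X
At X = 42: dY/dX = 5/14, Y = 15·ln(42)

Elasticity = (5/14) · (42 / (15·ln(42))) = 1/ln(42) ≈ 0.2675

Interpretation: for a small percentage change in X, the percentage change in Y is approximately 0.27 times as large.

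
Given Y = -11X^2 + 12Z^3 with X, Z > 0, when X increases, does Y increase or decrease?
Y decreases

Taking the partial derivative:
∂Y/∂X = -22X

∂Y/∂X = -22X < 0 (assuming positive values)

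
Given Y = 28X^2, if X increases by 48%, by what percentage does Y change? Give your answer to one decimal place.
119.0%

For Y = 28X^2:
If X → X(1 + 0.48)
Then Y → Y · (1 + 0.48)^2
     = Y · 2.1904

Percentage change = ((1 + 0.48)^2 − 1) × 100% ≈ 119.0%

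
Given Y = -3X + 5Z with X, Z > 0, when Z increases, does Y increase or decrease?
Y increases

Taking the partial derivative:
∂Y/∂Z = 5

∂Y/∂Z = 5 > 0 (assuming positive values)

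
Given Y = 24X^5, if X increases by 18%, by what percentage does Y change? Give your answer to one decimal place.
128.8%

For Y = 24X^5:
If X → X(1 + 0.18)
Then Y → Y · (1 + 0.18)^5
     ≈ Y · 2.2878

Percentage change = ((1 + 0.18)^5 − 1) × 100% ≈ 128.8%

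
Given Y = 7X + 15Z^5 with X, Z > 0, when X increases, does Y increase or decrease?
Y increases

Taking the partial derivative:
∂Y/∂X = 7

∂Y/∂X = 7 > 0 (assuming positive values)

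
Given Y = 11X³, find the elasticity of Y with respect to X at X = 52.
Elasticity = 3

Elasticity = (dY/dX) · (X/Y)

dY/dX = 33·X²
At X = 52: dY/dX = 89232, Y = 1546688

Elasticity = 89232 · (52 / 1546688) = 3

Interpretation: for a small percentage change in X, the percentage change in Y is approximately 3.00 times as large.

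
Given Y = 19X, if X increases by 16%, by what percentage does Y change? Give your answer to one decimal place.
16.0%

For Y = 19X:
If X → X(1 + 0.16)
Then Y → Y · (1 + 0.16)^1
     = Y · 1.1600

Percentage change = ((1 + 0.16)^1 − 1) × 100% = 16.0%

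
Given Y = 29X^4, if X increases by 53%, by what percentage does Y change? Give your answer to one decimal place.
448.0%

For Y = 29X^4:
If X → X(1 + 0.53)
Then Y → Y · (1 + 0.53)^4
     ≈ Y · 5.4798

Percentage change = ((1 + 0.53)^4 − 1) × 100% ≈ 448.0%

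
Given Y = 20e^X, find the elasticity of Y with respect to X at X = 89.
Elasticity = 89

Elasticity = (dY/dX) · (X/Y)

dY/dX = 20·e^X
At X = 89: dY/dX = 20·e^89, Y = 20·e^89

Elasticity = (20·e^89) · (89 / (20·e^89)) = 89

Interpretation: for a small percentage change in X, the percentage change in Y is approximately 89.00 times as large.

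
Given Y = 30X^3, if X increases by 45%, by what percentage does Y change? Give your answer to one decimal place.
204.9%

For Y = 30X^3:
If X → X(1 + 0.45)
Then Y → Y · (1 + 0.45)^3
     ≈ Y · 3.0486

Percentage change = ((1 + 0.45)^3 − 1) × 100% ≈ 204.9%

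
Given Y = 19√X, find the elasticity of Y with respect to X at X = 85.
Elasticity = 1/2

Elasticity = (dY/dX) · (X/Y)

dY/dX = 19/(2·√X)
At X = 85: dY/dX = 19·√85/170, Y = 19·√85

Elasticity = (19·√85/170) · (85 / (19·√85)) = 1/2

Interpretation: for a small percentage change in X, the percentage change in Y is approximately 0.50 times as large.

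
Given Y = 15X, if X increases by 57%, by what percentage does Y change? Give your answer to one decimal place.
57.0%

For Y = 15X:
If X → X(1 + 0.57)
Then Y → Y · (1 + 0.57)^1
     = Y · 1.5700

Percentage change = ((1 + 0.57)^1 − 1) × 100% = 57.0%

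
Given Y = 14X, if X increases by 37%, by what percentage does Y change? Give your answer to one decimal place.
37.0%

For Y = 14X:
If X → X(1 + 0.37)
Then Y → Y · (1 + 0.37)^1
     = Y · 1.3700

Percentage change = ((1 + 0.37)^1 − 1) × 100% = 37.0%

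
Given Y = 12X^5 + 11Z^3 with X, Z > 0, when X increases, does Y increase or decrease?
Y increases

Taking the partial derivative:
∂Y/∂X = 60X^4

∂Y/∂X = 60X^4 > 0 (assuming positive values)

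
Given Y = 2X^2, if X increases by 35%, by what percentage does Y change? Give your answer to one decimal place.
82.3%

For Y = 2X^2:
If X → X(1 + 0.35)
Then Y → Y · (1 + 0.35)^2
     = Y · 1.8225

Percentage change = ((1 + 0.35)^2 − 1) × 100% ≈ 82.3%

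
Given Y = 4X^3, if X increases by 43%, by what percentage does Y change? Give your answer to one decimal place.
192.4%

For Y = 4X^3:
If X → X(1 + 0.43)
Then Y → Y · (1 + 0.43)^3
     ≈ Y · 2.9242

Percentage change = ((1 + 0.43)^3 − 1) × 100% ≈ 192.4%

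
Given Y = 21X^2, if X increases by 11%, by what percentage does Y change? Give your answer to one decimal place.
23.2%

For Y = 21X^2:
If X → X(1 + 0.11)
Then Y → Y · (1 + 0.11)^2
     = Y · 1.2321

Percentage change = ((1 + 0.11)^2 − 1) × 100% ≈ 23.2%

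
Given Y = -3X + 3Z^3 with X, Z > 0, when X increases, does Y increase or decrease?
Y decreases

Taking the partial derivative:
∂Y/∂X = -3

∂Y/∂X = -3 < 0 (assuming positive values)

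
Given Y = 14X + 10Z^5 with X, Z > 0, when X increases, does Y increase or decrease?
Y increases

Taking the partial derivative:
∂Y/∂X = 14

∂Y/∂X = 14 > 0 (assuming positive values)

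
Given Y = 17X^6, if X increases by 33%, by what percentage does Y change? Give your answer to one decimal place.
453.5%

For Y = 17X^6:
If X → X(1 + 0.33)
Then Y → Y · (1 + 0.33)^6
     ≈ Y · 5.5349

Percentage change = ((1 + 0.33)^6 − 1) × 100% ≈ 453.5%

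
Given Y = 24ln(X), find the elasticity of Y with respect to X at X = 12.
Elasticity = 1/ln(12) ≈ 0.4024

Elasticity = (dY/dX) · (X/Y)

dY/dX = 24/X
At X = 12: dY/dX = 2, Y = 24·ln(12)

Elasticity = 2 · (12 / (24·ln(12))) = 1/ln(12) ≈ 0.4024

Interpretation: for a small percentage change in X, the percentage change in Y is approximately 0.40 times as large.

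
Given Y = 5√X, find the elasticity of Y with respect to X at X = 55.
Elasticity = 1/2

Elasticity = (dY/dX) · (X/Y)

dY/dX = 5/(2·√X)
At X = 55: dY/dX = √55/22, Y = 5·√55

Elasticity = (√55/22) · (55 / (5·√55)) = 1/2

Interpretation: for a small percentage change in X, the percentage change in Y is approximately 0.50 times as large.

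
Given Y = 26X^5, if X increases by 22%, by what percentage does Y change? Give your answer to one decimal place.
170.3%

For Y = 26X^5:
If X → X(1 + 0.22)
Then Y → Y · (1 + 0.22)^5
     ≈ Y · 2.7027

Percentage change = ((1 + 0.22)^5 − 1) × 100% ≈ 170.3%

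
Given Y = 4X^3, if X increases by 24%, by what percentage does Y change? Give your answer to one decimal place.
90.7%

For Y = 4X^3:
If X → X(1 + 0.24)
Then Y → Y · (1 + 0.24)^3
     ≈ Y · 1.9066

Percentage change = ((1 + 0.24)^3 − 1) × 100% ≈ 90.7%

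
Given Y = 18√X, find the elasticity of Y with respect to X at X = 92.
Elasticity = 1/2

Elasticity = (dY/dX) · (X/Y)

dY/dX = 9/√X
At X = 92: dY/dX = 9·√23/46, Y = 36·√23

Elasticity = (9·√23/46) · (92 / (36·√23)) = 1/2

Interpretation: for a small percentage change in X, the percentage change in Y is approximately 0.50 times as large.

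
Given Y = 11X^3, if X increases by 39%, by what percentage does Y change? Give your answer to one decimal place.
168.6%

For Y = 11X^3:
If X → X(1 + 0.39)
Then Y → Y · (1 + 0.39)^3
     ≈ Y · 2.6856

Percentage change = ((1 + 0.39)^3 − 1) × 100% ≈ 168.6%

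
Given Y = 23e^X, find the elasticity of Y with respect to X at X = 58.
Elasticity = 58

Elasticity = (dY/dX) · (X/Y)

dY/dX = 23·e^X
At X = 58: dY/dX = 23·e^58, Y = 23·e^58

Elasticity = (23·e^58) · (58 / (23·e^58)) = 58

Interpretation: for a small percentage change in X, the percentage change in Y is approximately 58.00 times as large.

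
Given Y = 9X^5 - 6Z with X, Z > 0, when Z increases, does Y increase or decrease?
Y decreases

Taking the partial derivative:
∂Y/∂Z = -6

∂Y/∂Z = -6 < 0 (assuming positive values)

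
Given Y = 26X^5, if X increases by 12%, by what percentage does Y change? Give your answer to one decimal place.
76.2%

For Y = 26X^5:
If X → X(1 + 0.12)
Then Y → Y · (1 + 0.12)^5
     ≈ Y · 1.7623

Percentage change = ((1 + 0.12)^5 − 1) × 100% ≈ 76.2%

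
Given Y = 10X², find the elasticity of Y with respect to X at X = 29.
Elasticity = 2

Elasticity = (dY/dX) · (X/Y)

dY/dX = 20·X
At X = 29: dY/dX = 580, Y = 8410

Elasticity = 580 · (29 / 8410) = 2

Interpretation: for a small percentage change in X, the percentage change in Y is approximately 2.00 times as large.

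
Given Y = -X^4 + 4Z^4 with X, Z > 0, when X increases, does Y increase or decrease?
Y decreases

Taking the partial derivative:
∂Y/∂X = -4X^3

∂Y/∂X = -4X^3 < 0 (assuming positive values)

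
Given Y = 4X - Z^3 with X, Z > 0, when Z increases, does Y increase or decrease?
Y decreases

Taking the partial derivative:
∂Y/∂Z = -3Z^2

∂Y/∂Z = -3Z^2 < 0 (assuming positive values)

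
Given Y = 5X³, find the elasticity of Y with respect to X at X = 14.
Elasticity = 3

Elasticity = (dY/dX) · (X/Y)

dY/dX = 15·X²
At X = 14: dY/dX = 2940, Y = 13720

Elasticity = 2940 · (14 / 13720) = 3

Interpretation: for a small percentage change in X, the percentage change in Y is approximately 3.00 times as large.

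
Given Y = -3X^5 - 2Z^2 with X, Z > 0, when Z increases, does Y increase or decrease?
Y decreases

Taking the partial derivative:
∂Y/∂Z = -4Z

∂Y/∂Z = -4Z < 0 (assuming positive values)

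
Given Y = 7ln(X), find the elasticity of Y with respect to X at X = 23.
Elasticity = 1/ln(23) ≈ 0.3189

Elasticity = (dY/dX) · (X/Y)

dY/dX = 7/X
At X = 23: dY/dX = 7/23, Y = 7·ln(23)

Elasticity = (7/23) · (23 / (7·ln(23))) = 1/ln(23) ≈ 0.3189

Interpretation: for a small percentage change in X, the percentage change in Y is approximately 0.32 times as large.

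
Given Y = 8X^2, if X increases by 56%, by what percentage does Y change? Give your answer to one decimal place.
143.4%

For Y = 8X^2:
If X → X(1 + 0.56)
Then Y → Y · (1 + 0.56)^2
     = Y · 2.4336

Percentage change = ((1 + 0.56)^2 − 1) × 100% ≈ 143.4%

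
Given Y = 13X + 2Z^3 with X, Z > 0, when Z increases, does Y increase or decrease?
Y increases

Taking the partial derivative:
∂Y/∂Z = 6Z^2

∂Y/∂Z = 6Z^2 > 0 (assuming positive values)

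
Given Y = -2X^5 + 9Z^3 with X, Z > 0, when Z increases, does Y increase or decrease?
Y increases

Taking the partial derivative:
∂Y/∂Z = 27Z^2

∂Y/∂Z = 27Z^2 > 0 (assuming positive values)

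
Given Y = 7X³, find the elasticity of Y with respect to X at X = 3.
Elasticity = 3

Elasticity = (dY/dX) · (X/Y)

dY/dX = 21·X²
At X = 3: dY/dX = 189, Y = 189

Elasticity = 189 · (3 / 189) = 3

Interpretation: for a small percentage change in X, the percentage change in Y is approximately 3.00 times as large.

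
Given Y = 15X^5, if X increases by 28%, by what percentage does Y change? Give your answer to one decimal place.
243.6%

For Y = 15X^5:
If X → X(1 + 0.28)
Then Y → Y · (1 + 0.28)^5
     ≈ Y · 3.4360

Percentage change = ((1 + 0.28)^5 − 1) × 100% ≈ 243.6%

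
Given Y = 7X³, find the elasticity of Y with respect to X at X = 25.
Elasticity = 3

Elasticity = (dY/dX) · (X/Y)

dY/dX = 21·X²
At X = 25: dY/dX = 13125, Y = 109375

Elasticity = 13125 · (25 / 109375) = 3

Interpretation: for a small percentage change in X, the percentage change in Y is approximately 3.00 times as large.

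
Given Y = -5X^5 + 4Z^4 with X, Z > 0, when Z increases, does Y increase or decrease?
Y increases

Taking the partial derivative:
∂Y/∂Z = 16Z^3

∂Y/∂Z = 16Z^3 > 0 (assuming positive values)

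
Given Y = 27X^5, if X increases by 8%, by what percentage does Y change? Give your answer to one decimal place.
46.9%

For Y = 27X^5:
If X → X(1 + 0.08)
Then Y → Y · (1 + 0.08)^5
     ≈ Y · 1.4693

Percentage change = ((1 + 0.08)^5 − 1) × 100% ≈ 46.9%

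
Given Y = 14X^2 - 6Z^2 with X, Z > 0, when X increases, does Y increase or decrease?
Y increases

Taking the partial derivative:
∂Y/∂X = 28X

∂Y/∂X = 28X > 0 (assuming positive values)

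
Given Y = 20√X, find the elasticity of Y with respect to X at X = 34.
Elasticity = 1/2

Elasticity = (dY/dX) · (X/Y)

dY/dX = 10/√X
At X = 34: dY/dX = 5·√34/17, Y = 20·√34

Elasticity = (5·√34/17) · (34 / (20·√34)) = 1/2

Interpretation: for a small percentage change in X, the percentage change in Y is approximately 0.50 times as large.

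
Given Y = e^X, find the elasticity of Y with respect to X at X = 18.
Elasticity = 18

Elasticity = (dY/dX) · (X/Y)

dY/dX = e^X
At X = 18: dY/dX = e^18, Y = e^18

Elasticity = (e^18) · (18 / (e^18)) = 18

Interpretation: for a small percentage change in X, the percentage change in Y is approximately 18.00 times as large.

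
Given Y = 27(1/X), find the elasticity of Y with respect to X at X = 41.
Elasticity = -1

Elasticity = (dY/dX) · (X/Y)

dY/dX = -27/X²
At X = 41: dY/dX = -27/1681, Y = 27/41

Elasticity = (-27/1681) · (41 / (27/41)) = -1

Interpretation: for a small percentage change in X, the percentage change in Y is approximately -1.00 times as large.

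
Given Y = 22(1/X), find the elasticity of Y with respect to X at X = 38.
Elasticity = -1

Elasticity = (dY/dX) · (X/Y)

dY/dX = -22/X²
At X = 38: dY/dX = -11/722, Y = 11/19

Elasticity = (-11/722) · (38 / (11/19)) = -1

Interpretation: for a small percentage change in X, the percentage change in Y is approximately -1.00 times as large.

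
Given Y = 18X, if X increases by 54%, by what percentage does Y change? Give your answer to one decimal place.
54.0%

For Y = 18X:
If X → X(1 + 0.54)
Then Y → Y · (1 + 0.54)^1
     = Y · 1.5400

Percentage change = ((1 + 0.54)^1 − 1) × 100% = 54.0%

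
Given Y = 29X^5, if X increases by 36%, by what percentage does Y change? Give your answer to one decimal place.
365.3%

For Y = 29X^5:
If X → X(1 + 0.36)
Then Y → Y · (1 + 0.36)^5
     ≈ Y · 4.6526

Percentage change = ((1 + 0.36)^5 − 1) × 100% ≈ 365.3%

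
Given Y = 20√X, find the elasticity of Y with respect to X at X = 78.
Elasticity = 1/2

Elasticity = (dY/dX) · (X/Y)

dY/dX = 10/√X
At X = 78: dY/dX = 5·√78/39, Y = 20·√78

Elasticity = (5·√78/39) · (78 / (20·√78)) = 1/2

Interpretation: for a small percentage change in X, the percentage change in Y is approximately 0.50 times as large.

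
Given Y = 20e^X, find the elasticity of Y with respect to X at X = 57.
Elasticity = 57

Elasticity = (dY/dX) · (X/Y)

dY/dX = 20·e^X
At X = 57: dY/dX = 20·e^57, Y = 20·e^57

Elasticity = (20·e^57) · (57 / (20·e^57)) = 57

Interpretation: for a small percentage change in X, the percentage change in Y is approximately 57.00 times as large.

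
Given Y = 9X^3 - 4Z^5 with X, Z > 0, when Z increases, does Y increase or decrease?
Y decreases

Taking the partial derivative:
∂Y/∂Z = -20Z^4

∂Y/∂Z = -20Z^4 < 0 (assuming positive values)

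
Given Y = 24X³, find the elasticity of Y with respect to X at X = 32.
Elasticity = 3

Elasticity = (dY/dX) · (X/Y)

dY/dX = 72·X²
At X = 32: dY/dX = 73728, Y = 786432

Elasticity = 73728 · (32 / 786432) = 3

Interpretation: for a small percentage change in X, the percentage change in Y is approximately 3.00 times as large.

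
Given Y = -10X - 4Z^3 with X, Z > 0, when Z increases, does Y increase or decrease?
Y decreases

Taking the partial derivative:
∂Y/∂Z = -12Z^2

∂Y/∂Z = -12Z^2 < 0 (assuming positive values)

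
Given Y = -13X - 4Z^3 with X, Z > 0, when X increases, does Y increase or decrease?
Y decreases

Taking the partial derivative:
∂Y/∂X = -13

∂Y/∂X = -13 < 0 (assuming positive values)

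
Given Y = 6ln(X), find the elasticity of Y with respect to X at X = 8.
Elasticity = 1/ln(8) ≈ 0.4809

Elasticity = (dY/dX) · (X/Y)

dY/dX = 6/X
At X = 8: dY/dX = 3/4, Y = 6·ln(8)

Elasticity = (3/4) · (8 / (6·ln(8))) = 1/ln(8) ≈ 0.4809

Interpretation: for a small percentage change in X, the percentage change in Y is approximately 0.48 times as large.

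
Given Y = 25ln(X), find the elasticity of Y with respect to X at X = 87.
Elasticity = 1/ln(87) ≈ 0.2239

Elasticity = (dY/dX) · (X/Y)

dY/dX = 25/X
At X = 87: dY/dX = 25/87, Y = 25·ln(87)

Elasticity = (25/87) · (87 / (25·ln(87))) = 1/ln(87) ≈ 0.2239

Interpretation: for a small percentage change in X, the percentage change in Y is approximately 0.22 times as large.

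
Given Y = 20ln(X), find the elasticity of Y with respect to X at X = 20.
Elasticity = 1/ln(20) ≈ 0.3338

Elasticity = (dY/dX) · (X/Y)

dY/dX = 20/X
At X = 20: dY/dX = 1, Y = 20·ln(20)

Elasticity = 1 · (20 / (20·ln(20))) = 1/ln(20) ≈ 0.3338

Interpretation: for a small percentage change in X, the percentage change in Y is approximately 0.33 times as large.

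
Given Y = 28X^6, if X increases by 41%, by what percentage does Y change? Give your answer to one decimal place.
685.8%

For Y = 28X^6:
If X → X(1 + 0.41)
Then Y → Y · (1 + 0.41)^6
     ≈ Y · 7.8580

Percentage change = ((1 + 0.41)^6 − 1) × 100% ≈ 685.8%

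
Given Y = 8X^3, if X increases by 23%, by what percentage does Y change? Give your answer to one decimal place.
86.1%

For Y = 8X^3:
If X → X(1 + 0.23)
Then Y → Y · (1 + 0.23)^3
     ≈ Y · 1.8609

Percentage change = ((1 + 0.23)^3 − 1) × 100% ≈ 86.1%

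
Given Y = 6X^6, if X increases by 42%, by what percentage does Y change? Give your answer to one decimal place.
719.8%

For Y = 6X^6:
If X → X(1 + 0.42)
Then Y → Y · (1 + 0.42)^6
     ≈ Y · 8.1984

Percentage change = ((1 + 0.42)^6 − 1) × 100% ≈ 719.8%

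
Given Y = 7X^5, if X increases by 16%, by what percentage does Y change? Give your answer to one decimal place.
110.0%

For Y = 7X^5:
If X → X(1 + 0.16)
Then Y → Y · (1 + 0.16)^5
     ≈ Y · 2.1003

Percentage change = ((1 + 0.16)^5 − 1) × 100% ≈ 110.0%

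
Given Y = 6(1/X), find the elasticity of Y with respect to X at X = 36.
Elasticity = -1

Elasticity = (dY/dX) · (X/Y)

dY/dX = -6/X²
At X = 36: dY/dX = -1/216, Y = 1/6

Elasticity = (-1/216) · (36 / (1/6)) = -1

Interpretation: for a small percentage change in X, the percentage change in Y is approximately -1.00 times as large.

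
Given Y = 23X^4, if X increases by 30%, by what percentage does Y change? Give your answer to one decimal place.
185.6%

For Y = 23X^4:
If X → X(1 + 0.3)
Then Y → Y · (1 + 0.3)^4
     = Y · 2.8561

Percentage change = ((1 + 0.3)^4 − 1) × 100% ≈ 185.6%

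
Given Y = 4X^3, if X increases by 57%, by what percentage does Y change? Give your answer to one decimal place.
287.0%

For Y = 4X^3:
If X → X(1 + 0.57)
Then Y → Y · (1 + 0.57)^3
     ≈ Y · 3.8699

Percentage change = ((1 + 0.57)^3 − 1) × 100% ≈ 287.0%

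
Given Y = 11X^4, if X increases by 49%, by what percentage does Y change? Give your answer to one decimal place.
392.9%

For Y = 11X^4:
If X → X(1 + 0.49)
Then Y → Y · (1 + 0.49)^4
     ≈ Y · 4.9288

Percentage change = ((1 + 0.49)^4 − 1) × 100% ≈ 392.9%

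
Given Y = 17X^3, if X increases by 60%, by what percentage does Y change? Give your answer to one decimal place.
309.6%

For Y = 17X^3:
If X → X(1 + 0.6)
Then Y → Y · (1 + 0.6)^3
     = Y · 4.0960

Percentage change = ((1 + 0.6)^3 − 1) × 100% = 309.6%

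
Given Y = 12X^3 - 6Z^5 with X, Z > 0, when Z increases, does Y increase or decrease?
Y decreases

Taking the partial derivative:
∂Y/∂Z = -30Z^4

∂Y/∂Z = -30Z^4 < 0 (assuming positive values)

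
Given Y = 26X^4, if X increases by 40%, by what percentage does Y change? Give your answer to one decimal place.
284.2%

For Y = 26X^4:
If X → X(1 + 0.4)
Then Y → Y · (1 + 0.4)^4
     = Y · 3.8416

Percentage change = ((1 + 0.4)^4 − 1) × 100% ≈ 284.2%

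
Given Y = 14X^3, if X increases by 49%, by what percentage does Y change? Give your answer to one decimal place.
230.8%

For Y = 14X^3:
If X → X(1 + 0.49)
Then Y → Y · (1 + 0.49)^3
     ≈ Y · 3.3079

Percentage change = ((1 + 0.49)^3 − 1) × 100% ≈ 230.8%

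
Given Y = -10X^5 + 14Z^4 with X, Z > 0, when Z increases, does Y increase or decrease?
Y increases

Taking the partial derivative:
∂Y/∂Z = 56Z^3

∂Y/∂Z = 56Z^3 > 0 (assuming positive values)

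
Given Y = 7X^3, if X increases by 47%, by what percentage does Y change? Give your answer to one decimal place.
217.7%

For Y = 7X^3:
If X → X(1 + 0.47)
Then Y → Y · (1 + 0.47)^3
     ≈ Y · 3.1765

Percentage change = ((1 + 0.47)^3 − 1) × 100% ≈ 217.7%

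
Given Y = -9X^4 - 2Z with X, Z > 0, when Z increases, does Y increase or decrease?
Y decreases

Taking the partial derivative:
∂Y/∂Z = -2

∂Y/∂Z = -2 < 0 (assuming positive values)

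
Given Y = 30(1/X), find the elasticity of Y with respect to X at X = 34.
Elasticity = -1

Elasticity = (dY/dX) · (X/Y)

dY/dX = -30/X²
At X = 34: dY/dX = -15/578, Y = 15/17

Elasticity = (-15/578) · (34 / (15/17)) = -1

Interpretation: for a small percentage change in X, the percentage change in Y is approximately -1.00 times as large.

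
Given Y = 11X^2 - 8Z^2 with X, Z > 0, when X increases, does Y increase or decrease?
Y increases

Taking the partial derivative:
∂Y/∂X = 22X

∂Y/∂X = 22X > 0 (assuming positive values)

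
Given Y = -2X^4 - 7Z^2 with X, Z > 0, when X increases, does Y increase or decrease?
Y decreases

Taking the partial derivative:
∂Y/∂X = -8X^3

∂Y/∂X = -8X^3 < 0 (assuming positive values)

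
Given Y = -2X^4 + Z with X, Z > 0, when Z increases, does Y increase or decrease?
Y increases

Taking the partial derivative:
∂Y/∂Z = 1

∂Y/∂Z = 1 > 0 (assuming positive values)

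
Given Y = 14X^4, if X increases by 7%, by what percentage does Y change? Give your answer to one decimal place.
31.1%

For Y = 14X^4:
If X → X(1 + 0.07)
Then Y → Y · (1 + 0.07)^4
     ≈ Y · 1.3108

Percentage change = ((1 + 0.07)^4 − 1) × 100% ≈ 31.1%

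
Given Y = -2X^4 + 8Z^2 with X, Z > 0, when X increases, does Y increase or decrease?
Y decreases

Taking the partial derivative:
∂Y/∂X = -8X^3

∂Y/∂X = -8X^3 < 0 (assuming positive values)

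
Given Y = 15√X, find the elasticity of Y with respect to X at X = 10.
Elasticity = 1/2

Elasticity = (dY/dX) · (X/Y)

dY/dX = 15/(2·√X)
At X = 10: dY/dX = 3·√10/4, Y = 15·√10

Elasticity = (3·√10/4) · (10 / (15·√10)) = 1/2

Interpretation: for a small percentage change in X, the percentage change in Y is approximately 0.50 times as large.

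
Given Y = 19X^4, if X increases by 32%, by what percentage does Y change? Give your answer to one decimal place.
203.6%

For Y = 19X^4:
If X → X(1 + 0.32)
Then Y → Y · (1 + 0.32)^4
     ≈ Y · 3.0360

Percentage change = ((1 + 0.32)^4 − 1) × 100% ≈ 203.6%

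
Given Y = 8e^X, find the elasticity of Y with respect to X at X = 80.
Elasticity = 80

Elasticity = (dY/dX) · (X/Y)

dY/dX = 8·e^X
At X = 80: dY/dX = 8·e^80, Y = 8·e^80

Elasticity = (8·e^80) · (80 / (8·e^80)) = 80

Interpretation: for a small percentage change in X, the percentage change in Y is approximately 80.00 times as large.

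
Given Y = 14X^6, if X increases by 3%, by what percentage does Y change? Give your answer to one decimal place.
19.4%

For Y = 14X^6:
If X → X(1 + 0.03)
Then Y → Y · (1 + 0.03)^6
     ≈ Y · 1.1941

Percentage change = ((1 + 0.03)^6 − 1) × 100% ≈ 19.4%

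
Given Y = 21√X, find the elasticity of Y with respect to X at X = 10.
Elasticity = 1/2

Elasticity = (dY/dX) · (X/Y)

dY/dX = 21/(2·√X)
At X = 10: dY/dX = 21·√10/20, Y = 21·√10

Elasticity = (21·√10/20) · (10 / (21·√10)) = 1/2

Interpretation: for a small percentage change in X, the percentage change in Y is approximately 0.50 times as large.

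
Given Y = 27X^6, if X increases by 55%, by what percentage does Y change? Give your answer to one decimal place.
1286.7%

For Y = 27X^6:
If X → X(1 + 0.55)
Then Y → Y · (1 + 0.55)^6
     ≈ Y · 13.8672

Percentage change = ((1 + 0.55)^6 − 1) × 100% ≈ 1286.7%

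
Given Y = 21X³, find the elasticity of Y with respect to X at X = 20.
Elasticity = 3

Elasticity = (dY/dX) · (X/Y)

dY/dX = 63·X²
At X = 20: dY/dX = 25200, Y = 168000

Elasticity = 25200 · (20 / 168000) = 3

Interpretation: for a small percentage change in X, the percentage change in Y is approximately 3.00 times as large.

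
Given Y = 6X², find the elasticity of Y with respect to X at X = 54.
Elasticity = 2

Elasticity = (dY/dX) · (X/Y)

dY/dX = 12·X
At X = 54: dY/dX = 648, Y = 17496

Elasticity = 648 · (54 / 17496) = 2

Interpretation: for a small percentage change in X, the percentage change in Y is approximately 2.00 times as large.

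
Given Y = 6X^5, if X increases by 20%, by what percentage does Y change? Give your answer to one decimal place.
148.8%

For Y = 6X^5:
If X → X(1 + 0.2)
Then Y → Y · (1 + 0.2)^5
     ≈ Y · 2.4883

Percentage change = ((1 + 0.2)^5 − 1) × 100% ≈ 148.8%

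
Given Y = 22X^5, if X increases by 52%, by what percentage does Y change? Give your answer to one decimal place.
711.4%

For Y = 22X^5:
If X → X(1 + 0.52)
Then Y → Y · (1 + 0.52)^5
     ≈ Y · 8.1137

Percentage change = ((1 + 0.52)^5 − 1) × 100% ≈ 711.4%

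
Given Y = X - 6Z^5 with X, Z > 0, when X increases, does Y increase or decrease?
Y increases

Taking the partial derivative:
∂Y/∂X = 1

∂Y/∂X = 1 > 0 (assuming positive values)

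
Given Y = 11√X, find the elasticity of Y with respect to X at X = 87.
Elasticity = 1/2

Elasticity = (dY/dX) · (X/Y)

dY/dX = 11/(2·√X)
At X = 87: dY/dX = 11·√87/174, Y = 11·√87

Elasticity = (11·√87/174) · (87 / (11·√87)) = 1/2

Interpretation: for a small percentage change in X, the percentage change in Y is approximately 0.50 times as large.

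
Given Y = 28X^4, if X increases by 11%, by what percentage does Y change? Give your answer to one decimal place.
51.8%

For Y = 28X^4:
If X → X(1 + 0.11)
Then Y → Y · (1 + 0.11)^4
     ≈ Y · 1.5181

Percentage change = ((1 + 0.11)^4 − 1) × 100% ≈ 51.8%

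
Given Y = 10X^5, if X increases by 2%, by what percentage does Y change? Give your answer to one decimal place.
10.4%

For Y = 10X^5:
If X → X(1 + 0.02)
Then Y → Y · (1 + 0.02)^5
     ≈ Y · 1.1041

Percentage change = ((1 + 0.02)^5 − 1) × 100% ≈ 10.4%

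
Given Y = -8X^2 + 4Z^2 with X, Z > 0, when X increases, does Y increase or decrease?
Y decreases

Taking the partial derivative:
∂Y/∂X = -16X

∂Y/∂X = -16X < 0 (assuming positive values)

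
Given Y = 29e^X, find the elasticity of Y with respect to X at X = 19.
Elasticity = 19

Elasticity = (dY/dX) · (X/Y)

dY/dX = 29·e^X
At X = 19: dY/dX = 29·e^19, Y = 29·e^19

Elasticity = (29·e^19) · (19 / (29·e^19)) = 19

Interpretation: for a small percentage change in X, the percentage change in Y is approximately 19.00 times as large.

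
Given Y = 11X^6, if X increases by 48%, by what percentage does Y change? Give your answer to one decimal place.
950.9%

For Y = 11X^6:
If X → X(1 + 0.48)
Then Y → Y · (1 + 0.48)^6
     ≈ Y · 10.5092

Percentage change = ((1 + 0.48)^6 − 1) × 100% ≈ 950.9%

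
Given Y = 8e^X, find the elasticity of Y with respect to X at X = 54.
Elasticity = 54

Elasticity = (dY/dX) · (X/Y)

dY/dX = 8·e^X
At X = 54: dY/dX = 8·e^54, Y = 8·e^54

Elasticity = (8·e^54) · (54 / (8·e^54)) = 54

Interpretation: for a small percentage change in X, the percentage change in Y is approximately 54.00 times as large.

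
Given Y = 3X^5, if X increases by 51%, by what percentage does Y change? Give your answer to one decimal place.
685.0%

For Y = 3X^5:
If X → X(1 + 0.51)
Then Y → Y · (1 + 0.51)^5
     ≈ Y · 7.8503

Percentage change = ((1 + 0.51)^5 − 1) × 100% ≈ 685.0%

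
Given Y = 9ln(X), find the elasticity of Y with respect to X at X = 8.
Elasticity = 1/ln(8) ≈ 0.4809

Elasticity = (dY/dX) · (X/Y)

dY/dX = 9/X
At X = 8: dY/dX = 9/8, Y = 9·ln(8)

Elasticity = (9/8) · (8 / (9·ln(8))) = 1/ln(8) ≈ 0.4809

Interpretation: for a small percentage change in X, the percentage change in Y is approximately 0.48 times as large.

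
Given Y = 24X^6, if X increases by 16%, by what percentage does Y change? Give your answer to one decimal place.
143.6%

For Y = 24X^6:
If X → X(1 + 0.16)
Then Y → Y · (1 + 0.16)^6
     ≈ Y · 2.4364

Percentage change = ((1 + 0.16)^6 − 1) × 100% ≈ 143.6%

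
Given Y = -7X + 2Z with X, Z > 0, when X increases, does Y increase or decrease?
Y decreases

Taking the partial derivative:
∂Y/∂X = -7

∂Y/∂X = -7 < 0 (assuming positive values)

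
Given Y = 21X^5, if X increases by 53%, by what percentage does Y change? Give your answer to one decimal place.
738.4%

For Y = 21X^5:
If X → X(1 + 0.53)
Then Y → Y · (1 + 0.53)^5
     ≈ Y · 8.3841

Percentage change = ((1 + 0.53)^5 − 1) × 100% ≈ 738.4%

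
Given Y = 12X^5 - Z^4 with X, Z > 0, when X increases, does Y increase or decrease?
Y increases

Taking the partial derivative:
∂Y/∂X = 60X^4

∂Y/∂X = 60X^4 > 0 (assuming positive values)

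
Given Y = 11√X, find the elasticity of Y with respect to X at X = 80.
Elasticity = 1/2

Elasticity = (dY/dX) · (X/Y)

dY/dX = 11/(2·√X)
At X = 80: dY/dX = 11·√5/40, Y = 44·√5

Elasticity = (11·√5/40) · (80 / (44·√5)) = 1/2

Interpretation: for a small percentage change in X, the percentage change in Y is approximately 0.50 times as large.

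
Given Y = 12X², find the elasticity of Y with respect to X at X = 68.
Elasticity = 2

Elasticity = (dY/dX) · (X/Y)

dY/dX = 24·X
At X = 68: dY/dX = 1632, Y = 55488

Elasticity = 1632 · (68 / 55488) = 2

Interpretation: for a small percentage change in X, the percentage change in Y is approximately 2.00 times as large.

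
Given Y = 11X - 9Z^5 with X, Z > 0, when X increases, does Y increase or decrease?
Y increases

Taking the partial derivative:
∂Y/∂X = 11

∂Y/∂X = 11 > 0 (assuming positive values)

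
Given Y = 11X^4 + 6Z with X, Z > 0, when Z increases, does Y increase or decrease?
Y increases

Taking the partial derivative:
∂Y/∂Z = 6

∂Y/∂Z = 6 > 0 (assuming positive values)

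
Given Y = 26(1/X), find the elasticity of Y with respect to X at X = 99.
Elasticity = -1

Elasticity = (dY/dX) · (X/Y)

dY/dX = -26/X²
At X = 99: dY/dX = -26/9801, Y = 26/99

Elasticity = (-26/9801) · (99 / (26/99)) = -1

Interpretation: for a small percentage change in X, the percentage change in Y is approximately -1.00 times as large.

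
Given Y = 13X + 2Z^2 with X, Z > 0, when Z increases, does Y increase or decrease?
Y increases

Taking the partial derivative:
∂Y/∂Z = 4Z

∂Y/∂Z = 4Z > 0 (assuming positive values)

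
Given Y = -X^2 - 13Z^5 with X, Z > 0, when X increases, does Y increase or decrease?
Y decreases

Taking the partial derivative:
∂Y/∂X = -2X

∂Y/∂X = -2X < 0 (assuming positive values)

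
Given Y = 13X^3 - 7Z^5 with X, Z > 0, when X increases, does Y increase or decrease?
Y increases

Taking the partial derivative:
∂Y/∂X = 39X^2

∂Y/∂X = 39X^2 > 0 (assuming positive values)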